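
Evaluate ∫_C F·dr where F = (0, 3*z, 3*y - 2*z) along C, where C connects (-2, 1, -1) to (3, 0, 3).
-5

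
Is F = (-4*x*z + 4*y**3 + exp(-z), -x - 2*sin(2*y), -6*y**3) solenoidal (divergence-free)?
No, ∇·F = -4*z - 4*cos(2*y)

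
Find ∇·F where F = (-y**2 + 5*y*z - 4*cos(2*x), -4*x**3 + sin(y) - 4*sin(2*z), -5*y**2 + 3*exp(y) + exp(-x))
8*sin(2*x) + cos(y)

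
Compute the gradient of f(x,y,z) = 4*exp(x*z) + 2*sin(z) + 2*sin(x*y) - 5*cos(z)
(2*y*cos(x*y) + 4*z*exp(x*z), 2*x*cos(x*y), 4*x*exp(x*z) + 5*sin(z) + 2*cos(z))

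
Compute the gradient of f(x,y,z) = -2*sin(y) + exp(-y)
(0, -2*cos(y) - exp(-y), 0)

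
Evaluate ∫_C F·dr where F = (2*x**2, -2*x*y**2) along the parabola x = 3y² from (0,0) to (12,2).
5568/5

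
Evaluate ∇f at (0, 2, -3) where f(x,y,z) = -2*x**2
(0, 0, 0)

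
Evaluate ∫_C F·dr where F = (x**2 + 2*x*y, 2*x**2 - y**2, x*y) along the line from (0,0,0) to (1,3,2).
-8/3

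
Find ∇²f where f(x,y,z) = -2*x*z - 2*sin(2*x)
8*sin(2*x)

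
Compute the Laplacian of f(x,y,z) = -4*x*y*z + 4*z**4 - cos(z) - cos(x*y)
x**2*cos(x*y) + y**2*cos(x*y) + 48*z**2 + cos(z)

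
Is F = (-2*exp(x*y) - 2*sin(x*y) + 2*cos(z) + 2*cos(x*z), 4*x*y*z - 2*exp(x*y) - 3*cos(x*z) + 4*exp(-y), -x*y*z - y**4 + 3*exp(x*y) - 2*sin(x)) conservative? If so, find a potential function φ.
No, ∇×F = (-4*x*y - x*z + 3*x*exp(x*y) - 3*x*sin(x*z) - 4*y**3, -2*x*sin(x*z) + y*z - 3*y*exp(x*y) - 2*sin(z) + 2*cos(x), 2*x*exp(x*y) + 2*x*cos(x*y) + 4*y*z - 2*y*exp(x*y) + 3*z*sin(x*z)) ≠ 0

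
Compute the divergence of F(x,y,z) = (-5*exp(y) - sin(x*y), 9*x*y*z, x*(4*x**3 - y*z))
-x*y + 9*x*z - y*cos(x*y)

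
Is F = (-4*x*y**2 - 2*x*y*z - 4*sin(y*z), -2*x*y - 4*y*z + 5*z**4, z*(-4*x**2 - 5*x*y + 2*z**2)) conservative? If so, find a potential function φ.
No, ∇×F = (-5*x*z + 4*y - 20*z**3, -2*x*y - 4*y*cos(y*z) + z*(8*x + 5*y), 8*x*y + 2*x*z - 2*y + 4*z*cos(y*z)) ≠ 0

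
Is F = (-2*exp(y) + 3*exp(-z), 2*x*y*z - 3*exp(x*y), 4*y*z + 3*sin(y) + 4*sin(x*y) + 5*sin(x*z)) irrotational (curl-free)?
No, ∇×F = (-2*x*y + 4*x*cos(x*y) + 4*z + 3*cos(y), -4*y*cos(x*y) - 5*z*cos(x*z) - 3*exp(-z), 2*y*z - 3*y*exp(x*y) + 2*exp(y))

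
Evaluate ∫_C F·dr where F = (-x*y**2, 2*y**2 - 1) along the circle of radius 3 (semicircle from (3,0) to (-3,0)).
0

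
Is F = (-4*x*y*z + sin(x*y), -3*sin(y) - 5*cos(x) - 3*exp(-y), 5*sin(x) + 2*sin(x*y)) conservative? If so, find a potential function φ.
No, ∇×F = (2*x*cos(x*y), -4*x*y - 2*y*cos(x*y) - 5*cos(x), 4*x*z - x*cos(x*y) + 5*sin(x)) ≠ 0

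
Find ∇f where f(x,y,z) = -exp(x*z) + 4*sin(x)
(-z*exp(x*z) + 4*cos(x), 0, -x*exp(x*z))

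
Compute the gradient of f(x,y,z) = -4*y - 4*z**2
(0, -4, -8*z)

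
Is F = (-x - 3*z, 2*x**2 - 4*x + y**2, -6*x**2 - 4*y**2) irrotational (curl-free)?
No, ∇×F = (-8*y, 12*x - 3, 4*x - 4)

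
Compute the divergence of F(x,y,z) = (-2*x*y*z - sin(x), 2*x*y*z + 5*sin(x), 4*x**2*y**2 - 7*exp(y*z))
2*x*z - 2*y*z - 7*y*exp(y*z) - cos(x)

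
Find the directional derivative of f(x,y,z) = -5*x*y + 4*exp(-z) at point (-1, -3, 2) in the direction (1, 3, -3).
6*sqrt(19)*(2 + 5*exp(2))*exp(-2)/19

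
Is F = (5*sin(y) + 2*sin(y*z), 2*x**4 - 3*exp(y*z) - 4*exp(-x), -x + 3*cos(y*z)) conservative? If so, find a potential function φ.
No, ∇×F = (3*y*exp(y*z) - 3*z*sin(y*z), 2*y*cos(y*z) + 1, 8*x**3 - 2*z*cos(y*z) - 5*cos(y) + 4*exp(-x)) ≠ 0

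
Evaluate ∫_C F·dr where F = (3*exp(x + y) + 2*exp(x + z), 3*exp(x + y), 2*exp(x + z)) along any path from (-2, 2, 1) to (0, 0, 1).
4*sinh(1)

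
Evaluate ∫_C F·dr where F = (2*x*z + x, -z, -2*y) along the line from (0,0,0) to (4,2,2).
70/3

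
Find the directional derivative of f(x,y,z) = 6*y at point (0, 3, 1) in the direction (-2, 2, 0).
3*sqrt(2)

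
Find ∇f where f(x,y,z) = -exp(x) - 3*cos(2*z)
(-exp(x), 0, 6*sin(2*z))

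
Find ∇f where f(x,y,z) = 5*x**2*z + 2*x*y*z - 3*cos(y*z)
(2*z*(5*x + y), z*(2*x + 3*sin(y*z)), 5*x**2 + 2*x*y + 3*y*sin(y*z))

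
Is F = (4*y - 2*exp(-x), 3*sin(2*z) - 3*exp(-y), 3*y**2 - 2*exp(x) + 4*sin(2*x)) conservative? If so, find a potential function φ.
No, ∇×F = (6*y - 6*cos(2*z), 2*exp(x) - 8*cos(2*x), -4) ≠ 0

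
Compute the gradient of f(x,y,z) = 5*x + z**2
(5, 0, 2*z)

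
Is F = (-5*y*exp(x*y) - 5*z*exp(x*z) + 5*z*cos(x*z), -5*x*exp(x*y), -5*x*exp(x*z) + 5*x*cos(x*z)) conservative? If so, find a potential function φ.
Yes, F is conservative. φ = -5*exp(x*y) - 5*exp(x*z) + 5*sin(x*z)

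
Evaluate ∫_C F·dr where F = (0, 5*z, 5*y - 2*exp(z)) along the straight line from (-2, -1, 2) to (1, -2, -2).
4*sinh(2) + 30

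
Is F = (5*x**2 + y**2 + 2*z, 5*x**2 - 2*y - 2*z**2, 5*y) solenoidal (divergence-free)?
No, ∇·F = 10*x - 2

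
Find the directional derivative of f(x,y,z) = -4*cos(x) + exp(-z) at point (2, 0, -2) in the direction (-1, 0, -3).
sqrt(10)*(-4*sin(2) + 3*exp(2))/10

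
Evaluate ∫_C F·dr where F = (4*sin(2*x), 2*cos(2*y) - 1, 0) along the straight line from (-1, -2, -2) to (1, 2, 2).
-4 + 2*sin(4)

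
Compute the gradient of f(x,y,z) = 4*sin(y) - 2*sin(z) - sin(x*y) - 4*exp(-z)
(-y*cos(x*y), -x*cos(x*y) + 4*cos(y), -2*cos(z) + 4*exp(-z))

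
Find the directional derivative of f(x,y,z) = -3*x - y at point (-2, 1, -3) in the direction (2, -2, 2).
-2*sqrt(3)/3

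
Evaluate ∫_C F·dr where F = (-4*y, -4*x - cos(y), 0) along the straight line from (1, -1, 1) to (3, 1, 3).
-16 - 2*sin(1)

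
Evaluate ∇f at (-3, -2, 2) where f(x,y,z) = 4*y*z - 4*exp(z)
(0, 8, -4*exp(2) - 8)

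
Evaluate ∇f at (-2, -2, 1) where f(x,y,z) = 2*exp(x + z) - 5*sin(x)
(2*exp(-1) - 5*cos(2), 0, 2*exp(-1))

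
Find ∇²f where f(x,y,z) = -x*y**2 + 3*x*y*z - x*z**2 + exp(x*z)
x**2*exp(x*z) - 4*x + z**2*exp(x*z)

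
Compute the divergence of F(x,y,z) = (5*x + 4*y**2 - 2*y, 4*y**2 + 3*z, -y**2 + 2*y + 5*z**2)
8*y + 10*z + 5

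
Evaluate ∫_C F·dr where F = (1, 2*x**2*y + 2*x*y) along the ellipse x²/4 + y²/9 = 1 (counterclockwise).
0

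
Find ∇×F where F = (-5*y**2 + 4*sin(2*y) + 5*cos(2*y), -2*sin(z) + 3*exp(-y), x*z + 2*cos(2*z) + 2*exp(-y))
(2*cos(z) - 2*exp(-y), -z, 10*y + 10*sin(2*y) - 8*cos(2*y))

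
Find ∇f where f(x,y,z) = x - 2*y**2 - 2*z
(1, -4*y, -2)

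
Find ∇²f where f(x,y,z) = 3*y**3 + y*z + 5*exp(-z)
18*y + 5*exp(-z)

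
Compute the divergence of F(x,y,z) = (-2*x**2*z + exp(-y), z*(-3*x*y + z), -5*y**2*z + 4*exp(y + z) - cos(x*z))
-7*x*z + x*sin(x*z) - 5*y**2 + 4*exp(y + z)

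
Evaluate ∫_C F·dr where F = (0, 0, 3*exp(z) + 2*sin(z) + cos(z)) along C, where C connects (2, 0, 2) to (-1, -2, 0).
-3*exp(2) - sin(2) + 2*cos(2) + 1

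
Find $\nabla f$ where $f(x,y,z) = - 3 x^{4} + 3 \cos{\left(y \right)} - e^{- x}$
(-12*x**3 + exp(-x), -3*sin(y), 0)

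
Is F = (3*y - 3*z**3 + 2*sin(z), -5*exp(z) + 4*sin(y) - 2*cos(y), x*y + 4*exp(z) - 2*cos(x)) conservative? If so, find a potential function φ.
No, ∇×F = (x + 5*exp(z), -y - 9*z**2 - 2*sin(x) + 2*cos(z), -3) ≠ 0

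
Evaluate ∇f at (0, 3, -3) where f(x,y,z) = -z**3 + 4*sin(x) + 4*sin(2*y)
(4, 8*cos(6), -27)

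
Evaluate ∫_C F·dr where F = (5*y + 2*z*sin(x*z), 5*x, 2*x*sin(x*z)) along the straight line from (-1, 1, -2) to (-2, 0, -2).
2*cos(2) - 2*cos(4) + 5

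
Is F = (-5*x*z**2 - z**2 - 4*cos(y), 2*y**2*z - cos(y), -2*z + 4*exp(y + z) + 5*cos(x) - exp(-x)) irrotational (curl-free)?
No, ∇×F = (-2*y**2 + 4*exp(y + z), -10*x*z - 2*z + 5*sin(x) - exp(-x), -4*sin(y))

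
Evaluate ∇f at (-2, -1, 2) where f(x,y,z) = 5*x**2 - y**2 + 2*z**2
(-20, 2, 8)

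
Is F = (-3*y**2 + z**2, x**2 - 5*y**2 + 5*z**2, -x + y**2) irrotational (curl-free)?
No, ∇×F = (2*y - 10*z, 2*z + 1, 2*x + 6*y)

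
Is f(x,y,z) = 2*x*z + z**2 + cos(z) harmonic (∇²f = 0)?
No, ∇²f = 2 - cos(z)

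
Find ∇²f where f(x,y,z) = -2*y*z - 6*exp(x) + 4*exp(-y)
-6*exp(x) + 4*exp(-y)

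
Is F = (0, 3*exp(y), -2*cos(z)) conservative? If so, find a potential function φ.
Yes, F is conservative. φ = 3*exp(y) - 2*sin(z)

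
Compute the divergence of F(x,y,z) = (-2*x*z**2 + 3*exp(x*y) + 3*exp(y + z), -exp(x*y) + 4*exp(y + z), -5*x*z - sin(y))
-x*exp(x*y) - 5*x + 3*y*exp(x*y) - 2*z**2 + 4*exp(y + z)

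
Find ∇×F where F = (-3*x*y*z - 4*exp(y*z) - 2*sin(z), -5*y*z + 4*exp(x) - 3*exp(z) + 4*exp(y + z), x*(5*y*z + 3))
(5*x*z + 5*y + 3*exp(z) - 4*exp(y + z), -3*x*y - 5*y*z - 4*y*exp(y*z) - 2*cos(z) - 3, 3*x*z + 4*z*exp(y*z) + 4*exp(x))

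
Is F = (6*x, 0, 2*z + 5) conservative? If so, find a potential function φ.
Yes, F is conservative. φ = 3*x**2 + z**2 + 5*z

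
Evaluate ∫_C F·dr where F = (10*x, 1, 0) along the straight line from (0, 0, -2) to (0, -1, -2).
-1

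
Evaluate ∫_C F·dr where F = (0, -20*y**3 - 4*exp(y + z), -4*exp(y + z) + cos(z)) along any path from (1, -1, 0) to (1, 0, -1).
5 - sin(1)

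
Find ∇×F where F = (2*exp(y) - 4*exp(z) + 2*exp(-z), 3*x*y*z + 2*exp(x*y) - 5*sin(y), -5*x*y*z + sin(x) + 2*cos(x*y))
(-x*(3*y + 5*z + 2*sin(x*y)), 5*y*z + 2*y*sin(x*y) - 4*exp(z) - cos(x) - 2*exp(-z), 3*y*z + 2*y*exp(x*y) - 2*exp(y))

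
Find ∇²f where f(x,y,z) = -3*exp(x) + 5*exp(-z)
-3*exp(x) + 5*exp(-z)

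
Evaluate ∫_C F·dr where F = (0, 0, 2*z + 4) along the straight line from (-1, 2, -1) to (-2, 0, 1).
8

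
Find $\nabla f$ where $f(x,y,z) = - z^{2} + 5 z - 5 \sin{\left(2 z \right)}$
(0, 0, -2*z - 10*cos(2*z) + 5)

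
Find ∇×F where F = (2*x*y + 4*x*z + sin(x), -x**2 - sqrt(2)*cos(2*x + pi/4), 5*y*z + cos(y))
(5*z - sin(y), 4*x, -4*x + 2*sqrt(2)*sin(2*x + pi/4))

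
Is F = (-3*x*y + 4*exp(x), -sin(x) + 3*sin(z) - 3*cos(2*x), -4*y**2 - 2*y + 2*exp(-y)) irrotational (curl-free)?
No, ∇×F = (-8*y - 3*cos(z) - 2 - 2*exp(-y), 0, 3*x + 6*sin(2*x) - cos(x))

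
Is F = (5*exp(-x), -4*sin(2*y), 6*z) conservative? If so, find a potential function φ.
Yes, F is conservative. φ = 3*z**2 + 2*cos(2*y) - 5*exp(-x)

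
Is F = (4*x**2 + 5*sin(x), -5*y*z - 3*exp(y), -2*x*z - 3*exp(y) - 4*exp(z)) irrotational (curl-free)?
No, ∇×F = (5*y - 3*exp(y), 2*z, 0)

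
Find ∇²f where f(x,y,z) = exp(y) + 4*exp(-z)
exp(y) + 4*exp(-z)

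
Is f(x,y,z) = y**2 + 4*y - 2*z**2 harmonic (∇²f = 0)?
No, ∇²f = -2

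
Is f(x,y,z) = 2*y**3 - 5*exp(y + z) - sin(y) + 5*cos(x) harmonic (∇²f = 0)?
No, ∇²f = 12*y - 10*exp(y + z) + sin(y) - 5*cos(x)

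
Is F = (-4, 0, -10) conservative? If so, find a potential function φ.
Yes, F is conservative. φ = -4*x - 10*z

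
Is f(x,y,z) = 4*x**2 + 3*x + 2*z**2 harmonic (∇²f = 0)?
No, ∇²f = 12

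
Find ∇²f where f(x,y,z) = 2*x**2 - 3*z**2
-2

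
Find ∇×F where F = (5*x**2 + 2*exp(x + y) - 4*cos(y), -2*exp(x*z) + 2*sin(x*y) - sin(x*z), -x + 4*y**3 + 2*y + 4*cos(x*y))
(2*x*exp(x*z) - 4*x*sin(x*y) + x*cos(x*z) + 12*y**2 + 2, 4*y*sin(x*y) + 1, 2*y*cos(x*y) - 2*z*exp(x*z) - z*cos(x*z) - 2*exp(x + y) - 4*sin(y))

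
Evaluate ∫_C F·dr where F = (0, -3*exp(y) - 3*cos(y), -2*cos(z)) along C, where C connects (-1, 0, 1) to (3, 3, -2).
-3*exp(3) - 3*sin(3) + 2*sin(1) + 2*sin(2) + 3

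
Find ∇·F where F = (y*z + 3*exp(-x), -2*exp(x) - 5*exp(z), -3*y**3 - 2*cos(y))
-3*exp(-x)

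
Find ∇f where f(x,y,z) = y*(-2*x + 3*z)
(-2*y, -2*x + 3*z, 3*y)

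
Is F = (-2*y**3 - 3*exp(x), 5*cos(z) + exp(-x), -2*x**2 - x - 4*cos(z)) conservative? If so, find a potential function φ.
No, ∇×F = (5*sin(z), 4*x + 1, 6*y**2 - exp(-x)) ≠ 0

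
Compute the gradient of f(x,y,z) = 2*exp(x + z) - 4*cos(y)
(2*exp(x + z), 4*sin(y), 2*exp(x + z))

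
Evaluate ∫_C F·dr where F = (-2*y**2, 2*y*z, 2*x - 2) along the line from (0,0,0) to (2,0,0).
0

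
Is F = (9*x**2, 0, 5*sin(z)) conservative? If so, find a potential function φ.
Yes, F is conservative. φ = 3*x**3 - 5*cos(z)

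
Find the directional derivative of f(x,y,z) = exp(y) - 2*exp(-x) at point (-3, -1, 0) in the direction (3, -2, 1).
sqrt(14)*(-1 + 3*exp(4))*exp(-1)/7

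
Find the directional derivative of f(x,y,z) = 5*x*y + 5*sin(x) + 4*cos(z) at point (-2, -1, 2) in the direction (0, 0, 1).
-4*sin(2)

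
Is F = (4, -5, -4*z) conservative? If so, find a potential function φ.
Yes, F is conservative. φ = 4*x - 5*y - 2*z**2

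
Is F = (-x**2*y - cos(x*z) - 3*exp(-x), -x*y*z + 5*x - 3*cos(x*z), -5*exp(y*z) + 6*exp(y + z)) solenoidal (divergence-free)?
No, ∇·F = -2*x*y - x*z - 5*y*exp(y*z) + z*sin(x*z) + 6*exp(y + z) + 3*exp(-x)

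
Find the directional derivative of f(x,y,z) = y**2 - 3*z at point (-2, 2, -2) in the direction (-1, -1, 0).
-2*sqrt(2)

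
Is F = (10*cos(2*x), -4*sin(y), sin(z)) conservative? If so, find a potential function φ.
Yes, F is conservative. φ = 5*sin(2*x) + 4*cos(y) - cos(z)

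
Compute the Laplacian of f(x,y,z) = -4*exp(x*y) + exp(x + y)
-4*x**2*exp(x*y) - 4*y**2*exp(x*y) + 2*exp(x + y)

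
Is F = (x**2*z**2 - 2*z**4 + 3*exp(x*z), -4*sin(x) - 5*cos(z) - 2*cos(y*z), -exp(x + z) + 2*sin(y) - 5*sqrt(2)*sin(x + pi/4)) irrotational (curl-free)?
No, ∇×F = (-2*y*sin(y*z) - 5*sin(z) + 2*cos(y), 2*x**2*z + 3*x*exp(x*z) - 8*z**3 + exp(x + z) + 5*sqrt(2)*cos(x + pi/4), -4*cos(x))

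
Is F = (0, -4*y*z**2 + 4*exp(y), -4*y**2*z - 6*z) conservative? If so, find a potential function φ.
Yes, F is conservative. φ = -2*y**2*z**2 - 3*z**2 + 4*exp(y)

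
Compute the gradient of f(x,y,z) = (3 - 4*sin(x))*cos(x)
(-3*sin(x) - 4*cos(2*x), 0, 0)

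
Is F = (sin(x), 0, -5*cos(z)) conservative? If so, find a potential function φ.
Yes, F is conservative. φ = -5*sin(z) - cos(x)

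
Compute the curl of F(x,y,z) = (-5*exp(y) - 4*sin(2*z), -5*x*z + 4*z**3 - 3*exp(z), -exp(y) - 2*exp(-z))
(5*x - 12*z**2 - exp(y) + 3*exp(z), -8*cos(2*z), -5*z + 5*exp(y))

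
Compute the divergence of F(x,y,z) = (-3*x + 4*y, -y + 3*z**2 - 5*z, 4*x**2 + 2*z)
-2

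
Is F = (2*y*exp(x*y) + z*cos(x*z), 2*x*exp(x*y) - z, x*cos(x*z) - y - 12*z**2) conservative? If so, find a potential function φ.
Yes, F is conservative. φ = -y*z - 4*z**3 + 2*exp(x*y) + sin(x*z)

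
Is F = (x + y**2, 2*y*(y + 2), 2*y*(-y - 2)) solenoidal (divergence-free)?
No, ∇·F = 4*y + 5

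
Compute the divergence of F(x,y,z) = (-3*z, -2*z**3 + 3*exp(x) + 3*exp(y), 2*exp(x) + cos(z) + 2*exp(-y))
3*exp(y) - sin(z)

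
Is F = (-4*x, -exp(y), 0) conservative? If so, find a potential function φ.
Yes, F is conservative. φ = -2*x**2 - exp(y)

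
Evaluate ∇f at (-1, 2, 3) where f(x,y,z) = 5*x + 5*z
(5, 0, 5)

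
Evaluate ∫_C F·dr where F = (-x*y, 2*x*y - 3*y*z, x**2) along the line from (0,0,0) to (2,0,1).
4/3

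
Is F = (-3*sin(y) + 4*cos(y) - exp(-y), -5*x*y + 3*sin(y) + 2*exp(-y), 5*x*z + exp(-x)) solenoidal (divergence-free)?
No, ∇·F = 3*cos(y) - 2*exp(-y)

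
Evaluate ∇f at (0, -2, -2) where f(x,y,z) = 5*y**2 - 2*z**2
(0, -20, 8)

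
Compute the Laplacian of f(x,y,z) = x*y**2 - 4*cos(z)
2*x + 4*cos(z)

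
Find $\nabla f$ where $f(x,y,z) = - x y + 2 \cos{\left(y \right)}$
(-y, -x - 2*sin(y), 0)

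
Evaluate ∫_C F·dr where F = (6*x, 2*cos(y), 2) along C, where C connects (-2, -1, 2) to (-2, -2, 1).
-2 - 2*sin(2) + 2*sin(1)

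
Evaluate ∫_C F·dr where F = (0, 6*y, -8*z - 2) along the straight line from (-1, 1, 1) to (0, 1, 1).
0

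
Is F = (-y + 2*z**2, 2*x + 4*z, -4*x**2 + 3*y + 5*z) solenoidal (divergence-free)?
No, ∇·F = 5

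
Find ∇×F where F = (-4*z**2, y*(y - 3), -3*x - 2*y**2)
(-4*y, 3 - 8*z, 0)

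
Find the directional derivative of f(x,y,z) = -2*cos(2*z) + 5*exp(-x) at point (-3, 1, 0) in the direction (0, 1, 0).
0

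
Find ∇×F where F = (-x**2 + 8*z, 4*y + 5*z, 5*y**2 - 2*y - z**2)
(10*y - 7, 8, 0)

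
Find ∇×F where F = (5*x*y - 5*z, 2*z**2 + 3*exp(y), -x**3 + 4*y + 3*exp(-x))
(4 - 4*z, 3*x**2 - 5 + 3*exp(-x), -5*x)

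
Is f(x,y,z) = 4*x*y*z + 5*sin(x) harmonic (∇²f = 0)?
No, ∇²f = -5*sin(x)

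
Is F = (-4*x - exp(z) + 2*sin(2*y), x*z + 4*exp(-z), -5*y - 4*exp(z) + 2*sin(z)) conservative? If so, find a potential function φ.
No, ∇×F = (-x - 5 + 4*exp(-z), -exp(z), z - 4*cos(2*y)) ≠ 0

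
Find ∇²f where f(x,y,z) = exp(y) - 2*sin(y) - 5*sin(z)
exp(y) + 2*sin(y) + 5*sin(z)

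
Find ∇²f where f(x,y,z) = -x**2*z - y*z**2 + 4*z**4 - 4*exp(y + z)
-2*y + 48*z**2 - 2*z - 8*exp(y + z)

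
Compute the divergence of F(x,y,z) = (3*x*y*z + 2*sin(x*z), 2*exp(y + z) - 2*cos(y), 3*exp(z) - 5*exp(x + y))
3*y*z + 2*z*cos(x*z) + 3*exp(z) + 2*exp(y + z) + 2*sin(y)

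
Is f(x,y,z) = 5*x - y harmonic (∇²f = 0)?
Yes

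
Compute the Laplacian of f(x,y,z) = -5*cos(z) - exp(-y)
5*cos(z) - exp(-y)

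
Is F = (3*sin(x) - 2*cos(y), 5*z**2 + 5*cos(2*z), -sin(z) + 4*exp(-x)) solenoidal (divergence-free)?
No, ∇·F = 3*cos(x) - cos(z)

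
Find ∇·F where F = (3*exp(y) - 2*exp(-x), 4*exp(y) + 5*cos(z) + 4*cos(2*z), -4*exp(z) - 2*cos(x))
4*exp(y) - 4*exp(z) + 2*exp(-x)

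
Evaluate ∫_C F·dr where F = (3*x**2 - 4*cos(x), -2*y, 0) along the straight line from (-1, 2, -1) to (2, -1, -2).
-4*sin(2) - 4*sin(1) + 12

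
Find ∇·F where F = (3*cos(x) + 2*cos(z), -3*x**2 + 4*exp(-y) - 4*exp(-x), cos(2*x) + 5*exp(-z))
-3*sin(x) - 5*exp(-z) - 4*exp(-y)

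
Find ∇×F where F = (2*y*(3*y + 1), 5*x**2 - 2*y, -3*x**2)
(0, 6*x, 10*x - 12*y - 2)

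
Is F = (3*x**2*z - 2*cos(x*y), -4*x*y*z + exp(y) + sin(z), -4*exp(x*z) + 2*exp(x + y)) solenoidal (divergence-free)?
No, ∇·F = 2*x*z - 4*x*exp(x*z) + 2*y*sin(x*y) + exp(y)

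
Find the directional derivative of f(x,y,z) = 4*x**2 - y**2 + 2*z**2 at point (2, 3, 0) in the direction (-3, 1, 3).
-54*sqrt(19)/19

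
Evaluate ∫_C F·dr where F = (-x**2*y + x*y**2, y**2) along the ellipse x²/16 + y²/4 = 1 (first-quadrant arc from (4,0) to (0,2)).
-40/3 + 8*pi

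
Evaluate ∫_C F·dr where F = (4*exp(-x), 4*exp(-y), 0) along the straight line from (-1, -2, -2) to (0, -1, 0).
-4 + 4*exp(2)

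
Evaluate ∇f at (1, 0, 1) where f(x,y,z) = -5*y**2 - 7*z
(0, 0, -7)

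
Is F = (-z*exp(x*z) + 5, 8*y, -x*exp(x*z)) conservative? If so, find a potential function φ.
Yes, F is conservative. φ = 5*x + 4*y**2 - exp(x*z)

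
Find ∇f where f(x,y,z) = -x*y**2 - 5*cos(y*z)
(-y**2, -2*x*y + 5*z*sin(y*z), 5*y*sin(y*z))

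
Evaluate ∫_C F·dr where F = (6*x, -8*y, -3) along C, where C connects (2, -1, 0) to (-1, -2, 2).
-27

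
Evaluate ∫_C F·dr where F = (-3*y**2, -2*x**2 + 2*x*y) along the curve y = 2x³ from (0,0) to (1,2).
-24/35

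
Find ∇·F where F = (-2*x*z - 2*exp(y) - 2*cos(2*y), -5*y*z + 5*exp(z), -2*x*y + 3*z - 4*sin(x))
3 - 7*z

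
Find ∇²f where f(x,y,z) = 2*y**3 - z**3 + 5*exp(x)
12*y - 6*z + 5*exp(x)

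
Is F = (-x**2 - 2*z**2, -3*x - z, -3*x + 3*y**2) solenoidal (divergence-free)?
No, ∇·F = -2*x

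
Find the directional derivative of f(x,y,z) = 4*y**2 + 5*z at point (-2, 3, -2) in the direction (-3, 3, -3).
19*sqrt(3)/3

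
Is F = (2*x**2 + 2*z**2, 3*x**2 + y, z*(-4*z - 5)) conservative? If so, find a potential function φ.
No, ∇×F = (0, 4*z, 6*x) ≠ 0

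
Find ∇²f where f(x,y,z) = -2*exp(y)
-2*exp(y)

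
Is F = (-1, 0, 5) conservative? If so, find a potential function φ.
Yes, F is conservative. φ = -x + 5*z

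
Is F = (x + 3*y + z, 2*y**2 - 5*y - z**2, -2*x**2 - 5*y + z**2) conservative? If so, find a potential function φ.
No, ∇×F = (2*z - 5, 4*x + 1, -3) ≠ 0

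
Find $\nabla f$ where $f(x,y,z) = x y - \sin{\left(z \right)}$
(y, x, -cos(z))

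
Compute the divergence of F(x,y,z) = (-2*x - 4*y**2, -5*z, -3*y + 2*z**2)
4*z - 2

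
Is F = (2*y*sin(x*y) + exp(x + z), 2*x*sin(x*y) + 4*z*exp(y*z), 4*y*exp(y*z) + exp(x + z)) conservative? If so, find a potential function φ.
Yes, F is conservative. φ = 4*exp(y*z) + exp(x + z) - 2*cos(x*y)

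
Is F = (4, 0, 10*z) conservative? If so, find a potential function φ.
Yes, F is conservative. φ = 4*x + 5*z**2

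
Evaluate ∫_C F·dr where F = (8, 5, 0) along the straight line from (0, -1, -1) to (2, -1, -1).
16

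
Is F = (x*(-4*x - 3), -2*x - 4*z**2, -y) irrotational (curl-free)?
No, ∇×F = (8*z - 1, 0, -2)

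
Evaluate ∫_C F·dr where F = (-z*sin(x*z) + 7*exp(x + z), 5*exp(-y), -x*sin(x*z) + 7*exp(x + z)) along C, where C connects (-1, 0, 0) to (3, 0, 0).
-(7 - 7*exp(4))*exp(-1)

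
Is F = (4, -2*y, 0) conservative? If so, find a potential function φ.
Yes, F is conservative. φ = 4*x - y**2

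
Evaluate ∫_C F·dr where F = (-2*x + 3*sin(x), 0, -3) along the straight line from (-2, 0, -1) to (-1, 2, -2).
-3*cos(1) + 3*cos(2) + 6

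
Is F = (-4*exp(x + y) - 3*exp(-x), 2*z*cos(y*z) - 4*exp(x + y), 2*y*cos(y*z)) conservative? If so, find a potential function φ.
Yes, F is conservative. φ = -4*exp(x + y) + 2*sin(y*z) + 3*exp(-x)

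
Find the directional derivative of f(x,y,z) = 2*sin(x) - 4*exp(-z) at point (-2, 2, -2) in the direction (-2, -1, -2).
-8*exp(2)/3 - 4*cos(2)/3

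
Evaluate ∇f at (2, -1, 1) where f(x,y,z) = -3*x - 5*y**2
(-3, 10, 0)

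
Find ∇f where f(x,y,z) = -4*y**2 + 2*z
(0, -8*y, 2)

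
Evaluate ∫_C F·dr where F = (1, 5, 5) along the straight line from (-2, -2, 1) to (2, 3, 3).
39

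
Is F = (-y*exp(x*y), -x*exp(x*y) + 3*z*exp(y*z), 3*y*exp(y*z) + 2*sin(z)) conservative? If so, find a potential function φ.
Yes, F is conservative. φ = -exp(x*y) + 3*exp(y*z) - 2*cos(z)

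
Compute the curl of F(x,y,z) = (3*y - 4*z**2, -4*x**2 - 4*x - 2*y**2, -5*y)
(-5, -8*z, -8*x - 7)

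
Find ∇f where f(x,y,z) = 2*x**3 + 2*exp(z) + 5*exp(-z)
(6*x**2, 0, 2*exp(z) - 5*exp(-z))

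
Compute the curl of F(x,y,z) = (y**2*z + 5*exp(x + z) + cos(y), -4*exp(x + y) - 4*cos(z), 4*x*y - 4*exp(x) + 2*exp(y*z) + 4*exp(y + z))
(4*x + 2*z*exp(y*z) + 4*exp(y + z) - 4*sin(z), y**2 - 4*y + 4*exp(x) + 5*exp(x + z), -2*y*z - 4*exp(x + y) + sin(y))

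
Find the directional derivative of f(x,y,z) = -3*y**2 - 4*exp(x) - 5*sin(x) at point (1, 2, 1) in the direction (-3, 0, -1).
3*sqrt(10)*(5*cos(1) + 4*E)/10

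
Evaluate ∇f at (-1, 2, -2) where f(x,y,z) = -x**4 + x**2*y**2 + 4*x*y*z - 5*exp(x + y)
(-20 - 5*E, 12 - 5*E, -8)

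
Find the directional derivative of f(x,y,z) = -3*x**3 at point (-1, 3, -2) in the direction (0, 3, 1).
0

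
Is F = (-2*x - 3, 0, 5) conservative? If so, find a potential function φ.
Yes, F is conservative. φ = -x**2 - 3*x + 5*z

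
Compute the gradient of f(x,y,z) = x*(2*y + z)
(2*y + z, 2*x, x)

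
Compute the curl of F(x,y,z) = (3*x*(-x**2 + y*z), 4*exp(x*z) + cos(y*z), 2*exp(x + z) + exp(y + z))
(-4*x*exp(x*z) + y*sin(y*z) + exp(y + z), 3*x*y - 2*exp(x + z), z*(-3*x + 4*exp(x*z)))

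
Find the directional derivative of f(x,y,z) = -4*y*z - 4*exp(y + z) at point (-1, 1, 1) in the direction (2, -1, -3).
8*sqrt(14)*(1 + exp(2))/7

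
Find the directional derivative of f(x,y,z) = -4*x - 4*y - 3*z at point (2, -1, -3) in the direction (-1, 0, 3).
-sqrt(10)/2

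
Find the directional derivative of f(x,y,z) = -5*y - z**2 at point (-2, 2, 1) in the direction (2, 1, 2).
-3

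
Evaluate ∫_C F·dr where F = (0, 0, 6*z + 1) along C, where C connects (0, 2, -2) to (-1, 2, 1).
-6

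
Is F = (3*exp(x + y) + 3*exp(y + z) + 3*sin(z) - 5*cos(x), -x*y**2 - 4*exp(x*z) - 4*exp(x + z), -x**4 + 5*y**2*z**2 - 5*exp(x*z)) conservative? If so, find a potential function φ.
No, ∇×F = (4*x*exp(x*z) + 10*y*z**2 + 4*exp(x + z), 4*x**3 + 5*z*exp(x*z) + 3*exp(y + z) + 3*cos(z), -y**2 - 4*z*exp(x*z) - 3*exp(x + y) - 4*exp(x + z) - 3*exp(y + z)) ≠ 0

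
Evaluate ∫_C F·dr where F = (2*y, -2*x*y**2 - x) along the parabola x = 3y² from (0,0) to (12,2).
-72/5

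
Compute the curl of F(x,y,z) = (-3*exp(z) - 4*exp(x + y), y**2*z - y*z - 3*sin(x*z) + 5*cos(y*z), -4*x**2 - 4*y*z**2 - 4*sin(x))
(3*x*cos(x*z) - y**2 + 5*y*sin(y*z) + y - 4*z**2, 8*x - 3*exp(z) + 4*cos(x), -3*z*cos(x*z) + 4*exp(x + y))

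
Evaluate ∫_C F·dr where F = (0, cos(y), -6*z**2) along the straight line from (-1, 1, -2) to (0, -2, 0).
-16 - sin(2) - sin(1)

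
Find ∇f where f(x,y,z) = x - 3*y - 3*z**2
(1, -3, -6*z)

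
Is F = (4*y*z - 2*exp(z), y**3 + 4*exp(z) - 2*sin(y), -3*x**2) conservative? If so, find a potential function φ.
No, ∇×F = (-4*exp(z), 6*x + 4*y - 2*exp(z), -4*z) ≠ 0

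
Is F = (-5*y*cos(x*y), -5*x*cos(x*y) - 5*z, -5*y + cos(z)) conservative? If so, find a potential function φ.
Yes, F is conservative. φ = -5*y*z + sin(z) - 5*sin(x*y)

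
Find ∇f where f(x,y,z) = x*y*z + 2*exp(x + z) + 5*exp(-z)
(y*z + 2*exp(x + z), x*z, x*y + 2*exp(x + z) - 5*exp(-z))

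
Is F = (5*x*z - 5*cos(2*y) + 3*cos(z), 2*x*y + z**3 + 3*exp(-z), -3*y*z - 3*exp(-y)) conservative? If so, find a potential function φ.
No, ∇×F = (-3*z**2 - 3*z + 3*exp(-z) + 3*exp(-y), 5*x - 3*sin(z), 2*y - 10*sin(2*y)) ≠ 0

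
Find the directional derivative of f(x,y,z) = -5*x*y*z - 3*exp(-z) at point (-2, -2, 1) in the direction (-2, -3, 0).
-50*sqrt(13)/13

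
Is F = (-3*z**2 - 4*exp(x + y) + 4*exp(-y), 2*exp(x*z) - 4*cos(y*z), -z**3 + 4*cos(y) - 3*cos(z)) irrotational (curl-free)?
No, ∇×F = (-2*x*exp(x*z) - 4*y*sin(y*z) - 4*sin(y), -6*z, 2*z*exp(x*z) + 4*exp(x + y) + 4*exp(-y))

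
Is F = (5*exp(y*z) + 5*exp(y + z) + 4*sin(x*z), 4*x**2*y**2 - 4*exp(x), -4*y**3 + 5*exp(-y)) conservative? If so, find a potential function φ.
No, ∇×F = (-12*y**2 - 5*exp(-y), 4*x*cos(x*z) + 5*y*exp(y*z) + 5*exp(y + z), 8*x*y**2 - 5*z*exp(y*z) - 4*exp(x) - 5*exp(y + z)) ≠ 0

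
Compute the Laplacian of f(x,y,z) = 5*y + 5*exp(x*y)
5*(x**2 + y**2)*exp(x*y)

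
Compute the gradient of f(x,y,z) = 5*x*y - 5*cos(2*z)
(5*y, 5*x, 10*sin(2*z))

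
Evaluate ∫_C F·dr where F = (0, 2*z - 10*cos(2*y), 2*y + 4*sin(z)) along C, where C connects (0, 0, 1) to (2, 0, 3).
4*cos(1) - 4*cos(3)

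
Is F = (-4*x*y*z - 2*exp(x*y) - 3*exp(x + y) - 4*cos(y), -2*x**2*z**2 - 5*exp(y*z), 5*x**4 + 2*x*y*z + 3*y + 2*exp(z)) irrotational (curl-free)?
No, ∇×F = (4*x**2*z + 2*x*z + 5*y*exp(y*z) + 3, -20*x**3 - 4*x*y - 2*y*z, -4*x*z**2 + 4*x*z + 2*x*exp(x*y) + 3*exp(x + y) - 4*sin(y))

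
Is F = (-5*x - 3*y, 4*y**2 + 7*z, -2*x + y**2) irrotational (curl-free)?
No, ∇×F = (2*y - 7, 2, 3)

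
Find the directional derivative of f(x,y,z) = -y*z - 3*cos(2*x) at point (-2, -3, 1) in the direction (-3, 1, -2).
sqrt(14)*(18*sin(4) - 7)/14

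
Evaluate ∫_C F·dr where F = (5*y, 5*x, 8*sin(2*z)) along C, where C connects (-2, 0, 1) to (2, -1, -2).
-10 + 4*cos(2) - 4*cos(4)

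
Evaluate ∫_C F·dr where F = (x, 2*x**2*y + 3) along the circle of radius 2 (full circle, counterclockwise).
0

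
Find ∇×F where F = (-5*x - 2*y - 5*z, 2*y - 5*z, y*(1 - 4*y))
(6 - 8*y, -5, 2)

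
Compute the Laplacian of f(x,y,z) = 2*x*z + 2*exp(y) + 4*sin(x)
2*exp(y) - 4*sin(x)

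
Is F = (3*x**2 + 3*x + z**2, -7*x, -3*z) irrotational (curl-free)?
No, ∇×F = (0, 2*z, -7)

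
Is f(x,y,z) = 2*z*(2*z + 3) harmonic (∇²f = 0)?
No, ∇²f = 8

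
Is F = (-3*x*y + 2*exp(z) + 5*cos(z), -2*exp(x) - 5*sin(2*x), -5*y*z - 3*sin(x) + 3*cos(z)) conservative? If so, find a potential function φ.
No, ∇×F = (-5*z, 2*exp(z) - 5*sin(z) + 3*cos(x), 3*x - 2*exp(x) - 10*cos(2*x)) ≠ 0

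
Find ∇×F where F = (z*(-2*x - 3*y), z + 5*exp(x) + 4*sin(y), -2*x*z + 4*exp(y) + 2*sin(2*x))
(4*exp(y) - 1, -2*x - 3*y + 2*z - 4*cos(2*x), 3*z + 5*exp(x))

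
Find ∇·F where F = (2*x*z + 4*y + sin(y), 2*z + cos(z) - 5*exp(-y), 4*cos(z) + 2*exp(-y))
2*z - 4*sin(z) + 5*exp(-y)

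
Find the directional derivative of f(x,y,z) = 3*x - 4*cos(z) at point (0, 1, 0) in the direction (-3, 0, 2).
-9*sqrt(13)/13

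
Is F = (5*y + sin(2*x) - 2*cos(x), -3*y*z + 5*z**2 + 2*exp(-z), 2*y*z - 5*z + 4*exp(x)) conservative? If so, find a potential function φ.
No, ∇×F = (3*y - 8*z + 2*exp(-z), -4*exp(x), -5) ≠ 0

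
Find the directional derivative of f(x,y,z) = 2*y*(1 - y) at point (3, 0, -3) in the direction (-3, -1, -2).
-sqrt(14)/7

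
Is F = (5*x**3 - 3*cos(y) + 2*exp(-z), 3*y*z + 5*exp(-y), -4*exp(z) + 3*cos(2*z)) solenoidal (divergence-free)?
No, ∇·F = 15*x**2 + 3*z - 4*exp(z) - 6*sin(2*z) - 5*exp(-y)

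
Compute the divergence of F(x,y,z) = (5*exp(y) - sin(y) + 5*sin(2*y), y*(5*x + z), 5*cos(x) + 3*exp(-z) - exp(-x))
5*x + z - 3*exp(-z)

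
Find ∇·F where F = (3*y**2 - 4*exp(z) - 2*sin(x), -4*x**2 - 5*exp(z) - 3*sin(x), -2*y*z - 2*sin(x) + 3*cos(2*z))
-2*y - 6*sin(2*z) - 2*cos(x)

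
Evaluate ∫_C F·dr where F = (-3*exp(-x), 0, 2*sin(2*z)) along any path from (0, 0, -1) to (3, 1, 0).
-4 + cos(2) + 3*exp(-3)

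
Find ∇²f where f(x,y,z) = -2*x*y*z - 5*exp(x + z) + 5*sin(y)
-10*exp(x + z) - 5*sin(y)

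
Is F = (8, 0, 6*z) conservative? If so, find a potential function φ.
Yes, F is conservative. φ = 8*x + 3*z**2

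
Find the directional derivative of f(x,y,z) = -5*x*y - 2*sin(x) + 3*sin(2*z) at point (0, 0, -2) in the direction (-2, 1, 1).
sqrt(6)*(cos(4) + 2/3)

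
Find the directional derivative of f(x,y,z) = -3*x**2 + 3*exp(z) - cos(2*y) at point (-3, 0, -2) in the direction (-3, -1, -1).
3*sqrt(11)*(-18*exp(2) - 1)*exp(-2)/11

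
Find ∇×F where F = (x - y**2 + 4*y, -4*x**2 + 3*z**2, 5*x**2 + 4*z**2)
(-6*z, -10*x, -8*x + 2*y - 4)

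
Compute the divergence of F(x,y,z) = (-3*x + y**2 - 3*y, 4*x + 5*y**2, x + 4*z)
10*y + 1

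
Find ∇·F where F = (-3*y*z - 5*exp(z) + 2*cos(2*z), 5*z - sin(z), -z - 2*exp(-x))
-1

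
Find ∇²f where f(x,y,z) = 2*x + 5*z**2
10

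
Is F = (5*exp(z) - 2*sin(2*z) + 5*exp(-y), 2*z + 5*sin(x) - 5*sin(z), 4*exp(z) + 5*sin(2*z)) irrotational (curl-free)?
No, ∇×F = (5*cos(z) - 2, 5*exp(z) - 4*cos(2*z), 5*cos(x) + 5*exp(-y))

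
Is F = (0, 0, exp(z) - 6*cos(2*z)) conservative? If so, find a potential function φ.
Yes, F is conservative. φ = exp(z) - 3*sin(2*z)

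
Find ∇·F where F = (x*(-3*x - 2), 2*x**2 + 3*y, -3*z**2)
-6*x - 6*z + 1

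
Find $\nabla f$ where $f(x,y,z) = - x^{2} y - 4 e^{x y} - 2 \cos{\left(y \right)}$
(2*y*(-x - 2*exp(x*y)), -x**2 - 4*x*exp(x*y) + 2*sin(y), 0)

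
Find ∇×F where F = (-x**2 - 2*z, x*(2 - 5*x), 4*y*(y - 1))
(8*y - 4, -2, 2 - 10*x)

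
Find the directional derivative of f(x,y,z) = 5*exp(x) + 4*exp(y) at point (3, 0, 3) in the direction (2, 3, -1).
sqrt(14)*(6 + 5*exp(3))/7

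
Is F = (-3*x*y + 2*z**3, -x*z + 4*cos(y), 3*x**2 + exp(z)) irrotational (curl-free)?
No, ∇×F = (x, -6*x + 6*z**2, 3*x - z)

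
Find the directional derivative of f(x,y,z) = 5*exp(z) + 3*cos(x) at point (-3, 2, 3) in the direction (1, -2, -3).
3*sqrt(14)*(-5*exp(3) + sin(3))/14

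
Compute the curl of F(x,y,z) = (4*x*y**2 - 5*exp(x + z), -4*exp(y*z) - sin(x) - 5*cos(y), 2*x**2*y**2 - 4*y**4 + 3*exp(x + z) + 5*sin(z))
(4*y*(x**2 - 4*y**2 + exp(y*z)), -4*x*y**2 - 8*exp(x + z), -8*x*y - cos(x))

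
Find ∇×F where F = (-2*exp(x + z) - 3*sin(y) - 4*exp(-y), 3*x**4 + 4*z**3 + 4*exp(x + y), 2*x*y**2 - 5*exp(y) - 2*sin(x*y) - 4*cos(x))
(4*x*y - 2*x*cos(x*y) - 12*z**2 - 5*exp(y), -2*y**2 + 2*y*cos(x*y) - 2*exp(x + z) - 4*sin(x), 12*x**3 + 4*exp(x + y) + 3*cos(y) - 4*exp(-y))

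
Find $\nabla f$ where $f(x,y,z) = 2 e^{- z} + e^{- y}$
(0, -exp(-y), -2*exp(-z))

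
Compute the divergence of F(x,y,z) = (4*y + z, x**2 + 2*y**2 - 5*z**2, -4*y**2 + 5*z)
4*y + 5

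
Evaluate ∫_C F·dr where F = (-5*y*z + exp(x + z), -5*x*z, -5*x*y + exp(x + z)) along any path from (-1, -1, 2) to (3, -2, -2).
-50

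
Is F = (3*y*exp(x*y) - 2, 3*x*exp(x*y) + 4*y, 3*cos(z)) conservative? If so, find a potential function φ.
Yes, F is conservative. φ = -2*x + 2*y**2 + 3*exp(x*y) + 3*sin(z)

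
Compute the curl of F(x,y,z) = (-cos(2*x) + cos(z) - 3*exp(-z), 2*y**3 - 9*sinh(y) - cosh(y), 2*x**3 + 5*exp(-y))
(-5*exp(-y), -6*x**2 - sin(z) + 3*exp(-z), 0)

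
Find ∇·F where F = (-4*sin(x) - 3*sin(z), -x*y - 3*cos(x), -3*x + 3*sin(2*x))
-x - 4*cos(x)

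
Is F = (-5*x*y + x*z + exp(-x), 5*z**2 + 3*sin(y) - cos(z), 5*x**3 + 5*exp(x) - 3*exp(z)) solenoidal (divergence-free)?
No, ∇·F = -5*y + z - 3*exp(z) + 3*cos(y) - exp(-x)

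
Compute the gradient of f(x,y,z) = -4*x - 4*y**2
(-4, -8*y, 0)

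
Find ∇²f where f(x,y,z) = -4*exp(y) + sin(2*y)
-4*exp(y) - 4*sin(2*y)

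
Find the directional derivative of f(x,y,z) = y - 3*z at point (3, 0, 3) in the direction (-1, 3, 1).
0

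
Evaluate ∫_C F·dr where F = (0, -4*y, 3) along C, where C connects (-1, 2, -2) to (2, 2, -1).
3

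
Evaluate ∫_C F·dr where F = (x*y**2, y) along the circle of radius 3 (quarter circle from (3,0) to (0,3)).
-63/4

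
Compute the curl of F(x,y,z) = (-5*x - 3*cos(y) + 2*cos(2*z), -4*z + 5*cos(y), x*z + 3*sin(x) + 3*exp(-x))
(4, -z - 4*sin(2*z) - 3*cos(x) + 3*exp(-x), -3*sin(y))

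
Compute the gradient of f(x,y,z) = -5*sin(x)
(-5*cos(x), 0, 0)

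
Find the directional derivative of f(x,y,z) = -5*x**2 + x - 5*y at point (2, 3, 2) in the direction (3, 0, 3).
-19*sqrt(2)/2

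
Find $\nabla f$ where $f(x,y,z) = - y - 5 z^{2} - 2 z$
(0, -1, -10*z - 2)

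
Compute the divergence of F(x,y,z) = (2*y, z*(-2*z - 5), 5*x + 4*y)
0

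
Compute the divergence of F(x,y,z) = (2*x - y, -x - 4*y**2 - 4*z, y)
2 - 8*y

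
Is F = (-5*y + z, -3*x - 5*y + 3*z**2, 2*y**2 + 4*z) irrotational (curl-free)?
No, ∇×F = (4*y - 6*z, 1, 2)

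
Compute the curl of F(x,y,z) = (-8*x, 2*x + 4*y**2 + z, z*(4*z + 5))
(-1, 0, 2)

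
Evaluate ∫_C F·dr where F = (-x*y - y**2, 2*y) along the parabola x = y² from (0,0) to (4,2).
-84/5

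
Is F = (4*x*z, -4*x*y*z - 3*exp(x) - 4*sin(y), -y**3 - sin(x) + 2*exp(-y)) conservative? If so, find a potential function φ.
No, ∇×F = (4*x*y - 3*y**2 - 2*exp(-y), 4*x + cos(x), -4*y*z - 3*exp(x)) ≠ 0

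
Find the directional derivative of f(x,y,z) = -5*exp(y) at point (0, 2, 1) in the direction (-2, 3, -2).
-15*sqrt(17)*exp(2)/17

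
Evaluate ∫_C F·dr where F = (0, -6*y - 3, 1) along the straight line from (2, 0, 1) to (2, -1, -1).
-2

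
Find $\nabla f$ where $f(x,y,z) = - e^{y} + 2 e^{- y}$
(0, sinh(y) - 3*cosh(y), 0)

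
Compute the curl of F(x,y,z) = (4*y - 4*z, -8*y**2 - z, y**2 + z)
(2*y + 1, -4, -4)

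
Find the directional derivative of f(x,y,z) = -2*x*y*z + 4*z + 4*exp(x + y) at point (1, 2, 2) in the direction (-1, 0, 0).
8 - 4*exp(3)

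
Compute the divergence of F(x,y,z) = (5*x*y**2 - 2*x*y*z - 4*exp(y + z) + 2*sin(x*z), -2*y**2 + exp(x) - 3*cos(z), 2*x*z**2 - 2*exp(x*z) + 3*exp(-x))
4*x*z - 2*x*exp(x*z) + 5*y**2 - 2*y*z - 4*y + 2*z*cos(x*z)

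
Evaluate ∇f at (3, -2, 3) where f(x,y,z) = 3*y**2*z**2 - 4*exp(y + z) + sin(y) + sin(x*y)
(-2*cos(6), -108 - 4*E + cos(2) + 3*cos(6), 72 - 4*E)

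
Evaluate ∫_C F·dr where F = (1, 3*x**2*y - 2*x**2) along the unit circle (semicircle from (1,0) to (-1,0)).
-2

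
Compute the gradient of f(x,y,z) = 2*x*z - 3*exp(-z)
(2*z, 0, 2*x + 3*exp(-z))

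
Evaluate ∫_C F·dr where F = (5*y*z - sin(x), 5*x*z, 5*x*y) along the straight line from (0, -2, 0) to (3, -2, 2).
-61 + cos(3)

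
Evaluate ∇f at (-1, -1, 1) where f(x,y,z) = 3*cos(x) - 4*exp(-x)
(3*sin(1) + 4*E, 0, 0)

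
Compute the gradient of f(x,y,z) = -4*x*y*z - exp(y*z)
(-4*y*z, z*(-4*x - exp(y*z)), y*(-4*x - exp(y*z)))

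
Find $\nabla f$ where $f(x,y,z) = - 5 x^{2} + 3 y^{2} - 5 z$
(-10*x, 6*y, -5)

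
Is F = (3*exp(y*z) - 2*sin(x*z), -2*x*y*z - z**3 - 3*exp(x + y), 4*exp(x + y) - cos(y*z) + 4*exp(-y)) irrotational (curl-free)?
No, ∇×F = (2*x*y + 3*z**2 + z*sin(y*z) + 4*exp(x + y) - 4*exp(-y), -2*x*cos(x*z) + 3*y*exp(y*z) - 4*exp(x + y), -2*y*z - 3*z*exp(y*z) - 3*exp(x + y))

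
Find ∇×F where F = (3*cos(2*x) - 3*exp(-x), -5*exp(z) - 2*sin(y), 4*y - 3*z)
(5*exp(z) + 4, 0, 0)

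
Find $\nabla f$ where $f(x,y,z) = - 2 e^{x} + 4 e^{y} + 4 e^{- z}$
(-2*exp(x), 4*exp(y), -4*exp(-z))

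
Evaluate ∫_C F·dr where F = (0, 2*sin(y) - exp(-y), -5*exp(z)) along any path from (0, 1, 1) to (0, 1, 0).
-5 + 5*E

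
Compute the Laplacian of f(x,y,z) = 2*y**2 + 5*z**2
14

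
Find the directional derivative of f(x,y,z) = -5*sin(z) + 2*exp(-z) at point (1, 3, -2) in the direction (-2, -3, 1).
-sqrt(14)*(5*cos(2) + 2*exp(2))/14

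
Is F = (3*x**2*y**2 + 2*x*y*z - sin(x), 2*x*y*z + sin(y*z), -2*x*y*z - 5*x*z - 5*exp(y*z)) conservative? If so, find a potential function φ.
No, ∇×F = (-2*x*y - 2*x*z - y*cos(y*z) - 5*z*exp(y*z), 2*x*y + 2*y*z + 5*z, -6*x**2*y - 2*x*z + 2*y*z) ≠ 0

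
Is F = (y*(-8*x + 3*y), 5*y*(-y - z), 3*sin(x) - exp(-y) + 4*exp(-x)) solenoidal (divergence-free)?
No, ∇·F = -18*y - 5*z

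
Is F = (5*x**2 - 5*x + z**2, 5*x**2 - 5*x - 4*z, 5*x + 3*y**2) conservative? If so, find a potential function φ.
No, ∇×F = (6*y + 4, 2*z - 5, 10*x - 5) ≠ 0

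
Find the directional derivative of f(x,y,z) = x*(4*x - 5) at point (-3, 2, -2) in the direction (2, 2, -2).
-29*sqrt(3)/3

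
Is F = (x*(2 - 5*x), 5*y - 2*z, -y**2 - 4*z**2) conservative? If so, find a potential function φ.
No, ∇×F = (2 - 2*y, 0, 0) ≠ 0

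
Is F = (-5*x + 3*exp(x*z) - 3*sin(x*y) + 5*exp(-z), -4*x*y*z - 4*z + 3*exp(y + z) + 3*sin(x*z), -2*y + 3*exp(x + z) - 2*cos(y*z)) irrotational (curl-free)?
No, ∇×F = (4*x*y - 3*x*cos(x*z) + 2*z*sin(y*z) - 3*exp(y + z) + 2, (3*(x*exp(x*z) - exp(x + z))*exp(z) - 5)*exp(-z), 3*x*cos(x*y) - 4*y*z + 3*z*cos(x*z))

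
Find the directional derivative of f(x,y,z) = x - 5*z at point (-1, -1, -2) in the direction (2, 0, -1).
7*sqrt(5)/5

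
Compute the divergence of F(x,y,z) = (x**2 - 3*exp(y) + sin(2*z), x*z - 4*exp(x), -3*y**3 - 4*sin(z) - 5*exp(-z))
2*x - 4*cos(z) + 5*exp(-z)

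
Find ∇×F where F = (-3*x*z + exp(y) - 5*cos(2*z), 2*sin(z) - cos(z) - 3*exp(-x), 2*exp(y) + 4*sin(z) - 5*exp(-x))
(2*exp(y) - sin(z) - 2*cos(z), -3*x + 10*sin(2*z) - 5*exp(-x), -exp(y) + 3*exp(-x))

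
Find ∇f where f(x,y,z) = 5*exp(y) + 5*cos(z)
(0, 5*exp(y), -5*sin(z))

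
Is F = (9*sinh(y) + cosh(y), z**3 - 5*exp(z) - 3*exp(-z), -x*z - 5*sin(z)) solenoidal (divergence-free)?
No, ∇·F = -x - 5*cos(z)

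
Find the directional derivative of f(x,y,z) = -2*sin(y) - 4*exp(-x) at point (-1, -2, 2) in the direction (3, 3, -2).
3*sqrt(22)*(-cos(2) + 2*E)/11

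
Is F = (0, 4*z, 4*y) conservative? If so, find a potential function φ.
Yes, F is conservative. φ = 4*y*z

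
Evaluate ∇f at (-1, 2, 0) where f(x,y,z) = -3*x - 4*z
(-3, 0, -4)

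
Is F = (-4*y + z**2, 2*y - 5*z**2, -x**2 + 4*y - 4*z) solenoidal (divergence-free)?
No, ∇·F = -2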